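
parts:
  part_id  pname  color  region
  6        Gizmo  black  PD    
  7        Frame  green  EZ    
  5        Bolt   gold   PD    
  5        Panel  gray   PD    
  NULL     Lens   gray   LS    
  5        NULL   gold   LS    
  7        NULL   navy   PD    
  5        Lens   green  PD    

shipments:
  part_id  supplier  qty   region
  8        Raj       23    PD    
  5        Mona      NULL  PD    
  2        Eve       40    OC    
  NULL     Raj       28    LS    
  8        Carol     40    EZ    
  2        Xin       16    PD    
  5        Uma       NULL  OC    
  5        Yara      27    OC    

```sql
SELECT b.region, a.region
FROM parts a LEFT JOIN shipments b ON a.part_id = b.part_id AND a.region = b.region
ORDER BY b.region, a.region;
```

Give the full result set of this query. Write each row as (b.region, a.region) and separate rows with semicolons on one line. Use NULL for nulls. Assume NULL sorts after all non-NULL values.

LEFT JOIN keeps every row from `parts`; unmatched rows get NULL for `shipments`'s columns.
Matching on a.part_id = b.part_id AND a.region = b.region. A NULL in a compared column never satisfies the condition.
- a[0] part_id=6, region=PD → no match; kept with NULLs on the b side.
- a[1] part_id=7, region=EZ → no match; kept with NULLs on the b side.
- a[2] part_id=5, region=PD → 1 match(es) in b → 1 row(s).
- a[3] part_id=5, region=PD → 1 match(es) in b → 1 row(s).
- a[4] part_id=NULL, region=LS → no match; kept with NULLs on the b side.
- a[5] part_id=5, region=LS → no match; kept with NULLs on the b side.
- a[6] part_id=7, region=PD → no match; kept with NULLs on the b side.
- a[7] part_id=5, region=PD → 1 match(es) in b → 1 row(s).
After projecting and ordering:
b.region | a.region
PD | PD
PD | PD
PD | PD
NULL | EZ
NULL | LS
NULL | LS
NULL | PD
NULL | PD

(PD, PD); (PD, PD); (PD, PD); (NULL, EZ); (NULL, LS); (NULL, LS); (NULL, PD); (NULL, PD)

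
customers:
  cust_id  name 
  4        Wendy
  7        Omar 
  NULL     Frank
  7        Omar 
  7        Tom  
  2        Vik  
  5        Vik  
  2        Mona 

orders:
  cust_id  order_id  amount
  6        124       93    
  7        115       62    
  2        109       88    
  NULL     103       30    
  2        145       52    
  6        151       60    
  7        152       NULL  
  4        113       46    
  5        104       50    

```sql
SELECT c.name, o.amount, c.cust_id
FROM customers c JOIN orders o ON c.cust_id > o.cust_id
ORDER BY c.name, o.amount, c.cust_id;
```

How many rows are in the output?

23

INNER JOIN keeps only pairs where the ON condition holds.
Matching on c.cust_id > o.cust_id. A NULL in a compared column never satisfies the condition.
- c[0] cust_id=4 → 2 match(es) in o → 2 row(s).
- c[1] cust_id=7 → 6 match(es) in o → 6 row(s).
- c[2] cust_id=NULL → no match; dropped.
- c[3] cust_id=7 → 6 match(es) in o → 6 row(s).
- c[4] cust_id=7 → 6 match(es) in o → 6 row(s).
- c[5] cust_id=2 → no match; dropped.
- c[6] cust_id=5 → 3 match(es) in o → 3 row(s).
- c[7] cust_id=2 → no match; dropped.
Total: 23 rows.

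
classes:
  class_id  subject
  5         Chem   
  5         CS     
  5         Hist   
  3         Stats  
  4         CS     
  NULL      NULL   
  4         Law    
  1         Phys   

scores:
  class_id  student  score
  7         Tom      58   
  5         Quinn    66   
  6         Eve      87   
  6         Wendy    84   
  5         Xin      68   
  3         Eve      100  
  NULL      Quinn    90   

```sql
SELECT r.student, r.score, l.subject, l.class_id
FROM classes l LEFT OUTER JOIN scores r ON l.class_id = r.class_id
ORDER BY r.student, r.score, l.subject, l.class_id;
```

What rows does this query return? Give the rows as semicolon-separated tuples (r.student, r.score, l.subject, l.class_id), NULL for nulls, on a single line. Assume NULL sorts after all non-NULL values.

LEFT JOIN keeps every row from `classes`; unmatched rows get NULL for `scores`'s columns.
Matching on l.class_id = r.class_id. A NULL in a compared column never satisfies the condition.
- class_id=5: 2 matching r row(s), so 2 row(s) emitted.
- class_id=5: 2 matching r row(s), so 2 row(s) emitted.
- class_id=5: 2 matching r row(s), so 2 row(s) emitted.
- class_id=3: 1 matching r row(s), so 1 row(s) emitted.
- class_id=4: no r row matches, row kept with r columns NULL.
- class_id=NULL: no r row matches, row kept with r columns NULL.
- class_id=4: no r row matches, row kept with r columns NULL.
- class_id=1: no r row matches, row kept with r columns NULL.

(Eve, 100, Stats, 3); (Quinn, 66, CS, 5); (Quinn, 66, Chem, 5); (Quinn, 66, Hist, 5); (Xin, 68, CS, 5); (Xin, 68, Chem, 5); (Xin, 68, Hist, 5); (NULL, NULL, CS, 4); (NULL, NULL, Law, 4); (NULL, NULL, Phys, 1); (NULL, NULL, NULL, NULL)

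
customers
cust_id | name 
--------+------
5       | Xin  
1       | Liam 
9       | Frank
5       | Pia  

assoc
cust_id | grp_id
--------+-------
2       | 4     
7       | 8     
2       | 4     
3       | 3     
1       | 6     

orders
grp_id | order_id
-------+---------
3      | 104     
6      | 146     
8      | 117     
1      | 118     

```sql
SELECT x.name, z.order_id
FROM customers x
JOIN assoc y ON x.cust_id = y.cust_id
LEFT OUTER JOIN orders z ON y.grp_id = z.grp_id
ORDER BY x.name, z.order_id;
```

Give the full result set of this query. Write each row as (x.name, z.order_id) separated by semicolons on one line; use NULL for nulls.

Evaluate left to right. First `customers x INNER JOIN assoc y` on cust_id: 1 row(s).
Then LEFT JOIN `orders z` on grp_id: each of those 1 rows is kept; rows whose y.grp_id has no match in z get NULL for z's columns.

(Liam, 146)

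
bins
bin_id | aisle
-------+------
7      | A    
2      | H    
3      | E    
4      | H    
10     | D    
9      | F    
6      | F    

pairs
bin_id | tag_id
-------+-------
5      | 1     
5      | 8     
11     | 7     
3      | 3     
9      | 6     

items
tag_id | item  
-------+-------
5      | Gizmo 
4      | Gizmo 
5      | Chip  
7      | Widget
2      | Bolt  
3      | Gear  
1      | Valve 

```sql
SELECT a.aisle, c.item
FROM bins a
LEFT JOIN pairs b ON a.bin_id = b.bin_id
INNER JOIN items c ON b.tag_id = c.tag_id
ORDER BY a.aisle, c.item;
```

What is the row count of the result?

Step 1 — a LEFT JOIN b on bin_id → 7 row(s).
Then INNER JOIN `items c` on tag_id: keep only rows whose b.tag_id appears in c.
Result: 1 row(s).

1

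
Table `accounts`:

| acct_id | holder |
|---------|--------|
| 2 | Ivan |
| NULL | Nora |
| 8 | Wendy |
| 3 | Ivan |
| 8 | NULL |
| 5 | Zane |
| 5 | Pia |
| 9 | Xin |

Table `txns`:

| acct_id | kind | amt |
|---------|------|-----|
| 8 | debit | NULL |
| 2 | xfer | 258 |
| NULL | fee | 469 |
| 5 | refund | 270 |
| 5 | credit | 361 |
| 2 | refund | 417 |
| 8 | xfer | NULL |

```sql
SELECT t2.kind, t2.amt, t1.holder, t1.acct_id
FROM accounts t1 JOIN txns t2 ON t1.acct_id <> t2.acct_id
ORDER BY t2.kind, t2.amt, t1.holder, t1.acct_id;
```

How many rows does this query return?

INNER JOIN keeps only pairs where the ON condition holds.
Matching on t1.acct_id <> t2.acct_id. A NULL in a compared column never satisfies the condition.
- acct_id=2: 4 matching t2 row(s), so 4 row(s) emitted.
- acct_id=NULL: no matching t2 row, dropped.
- acct_id=8: 4 matching t2 row(s), so 4 row(s) emitted.
- acct_id=3: 6 matching t2 row(s), so 6 row(s) emitted.
- acct_id=8: 4 matching t2 row(s), so 4 row(s) emitted.
- acct_id=5: 4 matching t2 row(s), so 4 row(s) emitted.
- acct_id=5: 4 matching t2 row(s), so 4 row(s) emitted.
- acct_id=9: 6 matching t2 row(s), so 6 row(s) emitted.
Total: 32 rows.

32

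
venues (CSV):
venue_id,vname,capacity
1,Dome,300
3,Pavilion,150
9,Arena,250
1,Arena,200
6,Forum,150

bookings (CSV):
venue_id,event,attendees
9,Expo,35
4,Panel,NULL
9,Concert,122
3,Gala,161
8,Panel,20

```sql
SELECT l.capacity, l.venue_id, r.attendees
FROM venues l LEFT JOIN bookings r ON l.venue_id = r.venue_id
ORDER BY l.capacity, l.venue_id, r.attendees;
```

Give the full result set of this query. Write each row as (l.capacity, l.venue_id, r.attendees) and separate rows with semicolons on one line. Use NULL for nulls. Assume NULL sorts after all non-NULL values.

LEFT JOIN keeps every row from `venues`; unmatched rows get NULL for `bookings`'s columns.
Matching on l.venue_id = r.venue_id.
- l (venue_id=1) has no partner → padded with NULL.
- l (venue_id=3) pairs with 1 row(s) of r.
- l (venue_id=9) pairs with 2 row(s) of r.
- l (venue_id=1) has no partner → padded with NULL.
- l (venue_id=6) has no partner → padded with NULL.
After projecting and ordering:
l.capacity | l.venue_id | r.attendees
150 | 3 | 161
150 | 6 | NULL
200 | 1 | NULL
250 | 9 | 35
250 | 9 | 122
300 | 1 | NULL

(150, 3, 161); (150, 6, NULL); (200, 1, NULL); (250, 9, 35); (250, 9, 122); (300, 1, NULL)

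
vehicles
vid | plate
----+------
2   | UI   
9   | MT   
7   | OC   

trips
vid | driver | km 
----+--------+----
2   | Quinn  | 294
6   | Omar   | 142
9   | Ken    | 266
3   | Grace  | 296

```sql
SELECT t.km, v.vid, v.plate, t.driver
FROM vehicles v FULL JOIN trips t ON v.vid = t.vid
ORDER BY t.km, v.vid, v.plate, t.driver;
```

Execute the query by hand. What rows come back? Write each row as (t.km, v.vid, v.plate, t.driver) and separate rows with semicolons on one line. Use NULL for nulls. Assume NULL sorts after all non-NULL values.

FULL OUTER JOIN keeps every row from both sides; unmatched rows get NULL for the other side's columns.
Matching on v.vid = t.vid.
- v[0] vid=2 → 1 match(es) in t → 1 row(s).
- v[1] vid=9 → 1 match(es) in t → 1 row(s).
- v[2] vid=7 → no match; kept with NULLs on the t side.
- 2 t row(s) had no v match → kept, v columns NULL.
After projecting and ordering:
t.km | v.vid | v.plate | t.driver
142 | NULL | NULL | Omar
266 | 9 | MT | Ken
294 | 2 | UI | Quinn
296 | NULL | NULL | Grace
NULL | 7 | OC | NULL

(142, NULL, NULL, Omar); (266, 9, MT, Ken); (294, 2, UI, Quinn); (296, NULL, NULL, Grace); (NULL, 7, OC, NULL)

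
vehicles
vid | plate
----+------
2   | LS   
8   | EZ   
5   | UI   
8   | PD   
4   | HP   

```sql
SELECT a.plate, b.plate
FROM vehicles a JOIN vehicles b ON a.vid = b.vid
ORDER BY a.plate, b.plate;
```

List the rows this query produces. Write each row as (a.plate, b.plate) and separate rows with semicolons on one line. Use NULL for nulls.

(EZ, EZ); (EZ, PD); (HP, HP); (LS, LS); (PD, EZ); (PD, PD); (UI, UI)

INNER JOIN keeps only pairs where the ON condition holds.
Matching on a.vid = b.vid.
- vid=2: 1 matching b row(s), so 1 row(s) emitted.
- vid=8: 2 matching b row(s), so 2 row(s) emitted.
- vid=5: 1 matching b row(s), so 1 row(s) emitted.
- vid=8: 2 matching b row(s), so 2 row(s) emitted.
- vid=4: 1 matching b row(s), so 1 row(s) emitted.
After projecting and ordering:
a.plate | b.plate
EZ | EZ
EZ | PD
HP | HP
LS | LS
PD | EZ
PD | PD
UI | UI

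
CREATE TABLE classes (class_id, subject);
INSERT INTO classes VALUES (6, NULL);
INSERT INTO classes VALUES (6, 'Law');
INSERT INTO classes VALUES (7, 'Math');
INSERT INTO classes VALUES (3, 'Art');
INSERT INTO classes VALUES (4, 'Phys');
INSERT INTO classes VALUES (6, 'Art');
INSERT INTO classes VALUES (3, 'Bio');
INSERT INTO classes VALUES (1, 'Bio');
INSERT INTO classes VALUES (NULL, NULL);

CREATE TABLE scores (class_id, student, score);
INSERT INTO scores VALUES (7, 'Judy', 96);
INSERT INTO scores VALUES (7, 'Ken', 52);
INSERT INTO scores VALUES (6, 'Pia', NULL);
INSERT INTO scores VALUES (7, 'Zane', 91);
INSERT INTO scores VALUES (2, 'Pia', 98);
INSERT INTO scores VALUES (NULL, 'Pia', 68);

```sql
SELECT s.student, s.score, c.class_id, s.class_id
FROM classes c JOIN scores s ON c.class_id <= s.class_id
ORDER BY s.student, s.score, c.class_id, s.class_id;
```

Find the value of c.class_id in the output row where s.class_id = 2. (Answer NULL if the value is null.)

1

INNER JOIN keeps only pairs where the ON condition holds.
Matching on c.class_id <= s.class_id. A NULL in a compared column never satisfies the condition.
- c[0] class_id=6 → 4 match(es) in s → 4 row(s).
- c[1] class_id=6 → 4 match(es) in s → 4 row(s).
- c[2] class_id=7 → 3 match(es) in s → 3 row(s).
- c[3] class_id=3 → 4 match(es) in s → 4 row(s).
- c[4] class_id=4 → 4 match(es) in s → 4 row(s).
- c[5] class_id=6 → 4 match(es) in s → 4 row(s).
- c[6] class_id=3 → 4 match(es) in s → 4 row(s).
- c[7] class_id=1 → 5 match(es) in s → 5 row(s).
- c[8] class_id=NULL → no match; dropped.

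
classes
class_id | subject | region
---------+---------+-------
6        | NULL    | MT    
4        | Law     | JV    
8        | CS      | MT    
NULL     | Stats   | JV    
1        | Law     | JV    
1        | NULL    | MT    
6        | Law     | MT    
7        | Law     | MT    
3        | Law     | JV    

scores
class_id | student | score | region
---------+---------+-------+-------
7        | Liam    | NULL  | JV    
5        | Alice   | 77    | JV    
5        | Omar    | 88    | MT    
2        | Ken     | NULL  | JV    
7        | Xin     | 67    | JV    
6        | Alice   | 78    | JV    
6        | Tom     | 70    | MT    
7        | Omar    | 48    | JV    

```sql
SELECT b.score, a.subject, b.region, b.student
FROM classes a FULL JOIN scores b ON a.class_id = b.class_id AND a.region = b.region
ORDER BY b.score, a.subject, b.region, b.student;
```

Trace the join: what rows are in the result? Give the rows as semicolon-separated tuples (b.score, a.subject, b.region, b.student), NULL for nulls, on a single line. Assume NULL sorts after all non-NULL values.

(48, NULL, JV, Omar); (67, NULL, JV, Xin); (70, Law, MT, Tom); (70, NULL, MT, Tom); (77, NULL, JV, Alice); (78, NULL, JV, Alice); (88, NULL, MT, Omar); (NULL, CS, NULL, NULL); (NULL, Law, NULL, NULL); (NULL, Law, NULL, NULL); (NULL, Law, NULL, NULL); (NULL, Law, NULL, NULL); (NULL, Stats, NULL, NULL); (NULL, NULL, JV, Ken); (NULL, NULL, JV, Liam); (NULL, NULL, NULL, NULL)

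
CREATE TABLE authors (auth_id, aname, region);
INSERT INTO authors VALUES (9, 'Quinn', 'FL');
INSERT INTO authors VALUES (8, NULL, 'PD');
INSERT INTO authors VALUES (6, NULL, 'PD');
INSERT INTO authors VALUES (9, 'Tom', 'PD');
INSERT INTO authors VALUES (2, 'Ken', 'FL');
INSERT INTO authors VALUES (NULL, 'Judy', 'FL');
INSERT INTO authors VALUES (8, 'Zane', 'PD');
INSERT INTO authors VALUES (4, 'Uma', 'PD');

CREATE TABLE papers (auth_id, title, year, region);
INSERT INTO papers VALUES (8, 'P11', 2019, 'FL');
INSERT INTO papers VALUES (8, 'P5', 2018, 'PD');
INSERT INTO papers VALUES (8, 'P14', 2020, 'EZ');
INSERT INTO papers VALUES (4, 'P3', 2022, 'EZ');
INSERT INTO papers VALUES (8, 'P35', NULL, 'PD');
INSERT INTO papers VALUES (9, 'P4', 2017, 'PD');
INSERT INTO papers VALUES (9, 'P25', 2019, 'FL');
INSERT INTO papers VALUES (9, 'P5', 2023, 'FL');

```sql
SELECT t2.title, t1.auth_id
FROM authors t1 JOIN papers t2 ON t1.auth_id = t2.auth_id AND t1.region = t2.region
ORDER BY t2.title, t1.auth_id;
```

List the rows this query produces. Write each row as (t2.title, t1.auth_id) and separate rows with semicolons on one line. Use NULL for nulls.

(P25, 9); (P35, 8); (P35, 8); (P4, 9); (P5, 8); (P5, 8); (P5, 9)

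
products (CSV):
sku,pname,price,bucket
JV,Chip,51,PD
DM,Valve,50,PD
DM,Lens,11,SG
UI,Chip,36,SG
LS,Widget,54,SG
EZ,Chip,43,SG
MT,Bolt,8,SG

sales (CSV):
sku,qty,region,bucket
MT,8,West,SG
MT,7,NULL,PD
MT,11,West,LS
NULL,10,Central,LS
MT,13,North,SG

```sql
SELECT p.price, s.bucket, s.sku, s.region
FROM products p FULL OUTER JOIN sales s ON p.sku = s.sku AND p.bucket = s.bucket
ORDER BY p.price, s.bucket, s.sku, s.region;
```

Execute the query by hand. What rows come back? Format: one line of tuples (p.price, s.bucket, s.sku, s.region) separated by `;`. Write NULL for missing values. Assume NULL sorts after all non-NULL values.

(8, SG, MT, North); (8, SG, MT, West); (11, NULL, NULL, NULL); (36, NULL, NULL, NULL); (43, NULL, NULL, NULL); (50, NULL, NULL, NULL); (51, NULL, NULL, NULL); (54, NULL, NULL, NULL); (NULL, LS, MT, West); (NULL, LS, NULL, Central); (NULL, PD, MT, NULL)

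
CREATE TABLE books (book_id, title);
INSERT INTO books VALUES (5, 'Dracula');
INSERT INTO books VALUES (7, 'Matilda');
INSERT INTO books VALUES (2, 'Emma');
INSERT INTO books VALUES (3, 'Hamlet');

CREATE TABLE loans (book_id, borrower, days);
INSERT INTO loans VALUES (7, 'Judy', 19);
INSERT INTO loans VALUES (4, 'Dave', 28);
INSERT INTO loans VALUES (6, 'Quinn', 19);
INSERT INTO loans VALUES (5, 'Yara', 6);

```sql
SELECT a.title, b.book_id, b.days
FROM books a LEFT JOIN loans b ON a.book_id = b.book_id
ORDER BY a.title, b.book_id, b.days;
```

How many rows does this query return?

LEFT JOIN keeps every row from `books`; unmatched rows get NULL for `loans`'s columns.
Matching on a.book_id = b.book_id.
- a[0] book_id=5 → 1 match(es) in b → 1 row(s).
- a[1] book_id=7 → 1 match(es) in b → 1 row(s).
- a[2] book_id=2 → no match; kept with NULLs on the b side.
- a[3] book_id=3 → no match; kept with NULLs on the b side.
Total: 2 matched + 2 padded = 4 rows.

4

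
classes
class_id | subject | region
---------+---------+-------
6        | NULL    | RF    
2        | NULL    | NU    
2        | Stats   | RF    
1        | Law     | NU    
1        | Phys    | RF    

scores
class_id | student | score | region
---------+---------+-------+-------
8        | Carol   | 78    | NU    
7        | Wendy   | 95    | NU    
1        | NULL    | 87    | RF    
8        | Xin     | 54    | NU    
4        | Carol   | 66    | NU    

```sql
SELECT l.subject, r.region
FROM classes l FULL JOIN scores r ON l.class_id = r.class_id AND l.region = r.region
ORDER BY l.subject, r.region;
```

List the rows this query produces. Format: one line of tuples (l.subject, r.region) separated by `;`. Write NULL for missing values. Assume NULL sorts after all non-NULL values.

(Law, NULL); (Phys, RF); (Stats, NULL); (NULL, NU); (NULL, NU); (NULL, NU); (NULL, NU); (NULL, NULL); (NULL, NULL)

FULL OUTER JOIN keeps every row from both sides; unmatched rows get NULL for the other side's columns.
Matching on l.class_id = r.class_id AND l.region = r.region.
Matched pairs: 1; unmatched l rows kept: 4; unmatched r rows kept: 4.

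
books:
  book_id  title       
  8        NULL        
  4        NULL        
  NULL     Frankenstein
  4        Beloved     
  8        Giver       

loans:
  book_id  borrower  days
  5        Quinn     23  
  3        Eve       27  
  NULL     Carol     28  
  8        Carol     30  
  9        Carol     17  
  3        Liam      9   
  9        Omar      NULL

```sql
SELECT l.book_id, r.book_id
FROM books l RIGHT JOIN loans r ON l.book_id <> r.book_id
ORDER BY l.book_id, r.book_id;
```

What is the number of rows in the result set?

RIGHT JOIN keeps every row from `loans`; unmatched rows get NULL for `books`'s columns.
Matching on l.book_id <> r.book_id. A NULL in a compared column never satisfies the condition.
- l[0] book_id=8 → 5 match(es) in r → 5 row(s).
- l[1] book_id=4 → 6 match(es) in r → 6 row(s).
- l[2] book_id=NULL → no match.
- l[3] book_id=4 → 6 match(es) in r → 6 row(s).
- l[4] book_id=8 → 5 match(es) in r → 5 row(s).
- plus 1 unmatched r row(s), each kept with NULL l columns.
Total: 22 matched + 1 padded = 23 rows.

23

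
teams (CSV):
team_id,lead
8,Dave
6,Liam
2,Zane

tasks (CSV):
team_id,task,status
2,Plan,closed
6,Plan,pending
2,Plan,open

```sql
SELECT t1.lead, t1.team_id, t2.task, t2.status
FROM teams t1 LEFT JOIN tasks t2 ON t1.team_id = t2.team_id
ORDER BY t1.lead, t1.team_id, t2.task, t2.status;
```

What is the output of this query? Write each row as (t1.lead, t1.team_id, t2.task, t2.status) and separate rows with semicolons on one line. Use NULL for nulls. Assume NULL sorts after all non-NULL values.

(Dave, 8, NULL, NULL); (Liam, 6, Plan, pending); (Zane, 2, Plan, closed); (Zane, 2, Plan, open)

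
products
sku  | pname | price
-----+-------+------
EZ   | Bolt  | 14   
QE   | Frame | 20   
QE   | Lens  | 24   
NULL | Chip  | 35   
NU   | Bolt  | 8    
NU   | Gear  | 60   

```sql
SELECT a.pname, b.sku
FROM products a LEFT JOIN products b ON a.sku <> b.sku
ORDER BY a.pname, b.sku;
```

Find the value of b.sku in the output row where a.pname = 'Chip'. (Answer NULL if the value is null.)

LEFT JOIN keeps every row from `products a`; unmatched rows get NULL for `products b`'s columns.
Matching on a.sku <> b.sku. A NULL in a compared column never satisfies the condition.
Matched pairs: 16; unmatched a rows kept: 1.

NULL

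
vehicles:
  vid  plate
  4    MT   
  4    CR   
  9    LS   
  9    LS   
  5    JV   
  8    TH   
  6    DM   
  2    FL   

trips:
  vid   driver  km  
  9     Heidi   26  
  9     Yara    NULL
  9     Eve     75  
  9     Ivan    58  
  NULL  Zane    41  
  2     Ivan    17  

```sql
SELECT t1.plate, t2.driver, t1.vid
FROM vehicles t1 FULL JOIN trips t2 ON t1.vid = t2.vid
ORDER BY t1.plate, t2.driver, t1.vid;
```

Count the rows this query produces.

FULL OUTER JOIN keeps every row from both sides; unmatched rows get NULL for the other side's columns.
Matching on t1.vid = t2.vid. A NULL in a compared column never satisfies the condition.
- vid=4: no t2 row matches, row kept with t2 columns NULL.
- vid=4: no t2 row matches, row kept with t2 columns NULL.
- vid=9: 4 matching t2 row(s), so 4 row(s) emitted.
- vid=9: 4 matching t2 row(s), so 4 row(s) emitted.
- vid=5: no t2 row matches, row kept with t2 columns NULL.
- vid=8: no t2 row matches, row kept with t2 columns NULL.
- vid=6: no t2 row matches, row kept with t2 columns NULL.
- vid=2: 1 matching t2 row(s), so 1 row(s) emitted.
- plus 1 unmatched t2 row(s), each kept with NULL t1 columns.
Total: 9 matched + 6 padded = 15 rows.

15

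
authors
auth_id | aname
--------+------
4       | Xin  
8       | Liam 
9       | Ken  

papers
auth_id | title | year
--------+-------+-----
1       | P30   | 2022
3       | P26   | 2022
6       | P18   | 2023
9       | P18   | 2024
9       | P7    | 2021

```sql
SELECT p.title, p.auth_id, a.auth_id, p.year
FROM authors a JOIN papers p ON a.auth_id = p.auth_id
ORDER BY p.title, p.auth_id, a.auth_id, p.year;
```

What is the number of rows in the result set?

2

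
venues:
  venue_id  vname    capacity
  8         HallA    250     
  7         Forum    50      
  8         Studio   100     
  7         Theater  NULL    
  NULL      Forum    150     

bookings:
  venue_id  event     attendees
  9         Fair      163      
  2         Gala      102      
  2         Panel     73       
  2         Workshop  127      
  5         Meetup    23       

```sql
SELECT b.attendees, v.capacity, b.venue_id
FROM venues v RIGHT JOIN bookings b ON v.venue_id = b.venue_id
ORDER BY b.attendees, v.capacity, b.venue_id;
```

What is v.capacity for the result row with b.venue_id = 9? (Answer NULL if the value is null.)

RIGHT JOIN keeps every row from `bookings`; unmatched rows get NULL for `venues`'s columns.
Matching on v.venue_id = b.venue_id. A NULL in a compared column never satisfies the condition.
Matched pairs: 0; unmatched b rows kept: 5.

NULL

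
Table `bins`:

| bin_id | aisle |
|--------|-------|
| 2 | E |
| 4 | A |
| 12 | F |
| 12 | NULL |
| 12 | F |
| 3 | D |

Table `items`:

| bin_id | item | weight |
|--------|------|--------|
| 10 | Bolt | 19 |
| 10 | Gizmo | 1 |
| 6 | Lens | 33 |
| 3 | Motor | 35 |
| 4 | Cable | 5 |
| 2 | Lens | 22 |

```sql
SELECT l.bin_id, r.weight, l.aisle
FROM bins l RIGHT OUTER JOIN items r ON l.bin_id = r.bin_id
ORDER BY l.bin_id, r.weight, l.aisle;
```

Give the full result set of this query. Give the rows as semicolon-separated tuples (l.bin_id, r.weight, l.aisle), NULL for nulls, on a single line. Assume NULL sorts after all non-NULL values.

(2, 22, E); (3, 35, D); (4, 5, A); (NULL, 1, NULL); (NULL, 19, NULL); (NULL, 33, NULL)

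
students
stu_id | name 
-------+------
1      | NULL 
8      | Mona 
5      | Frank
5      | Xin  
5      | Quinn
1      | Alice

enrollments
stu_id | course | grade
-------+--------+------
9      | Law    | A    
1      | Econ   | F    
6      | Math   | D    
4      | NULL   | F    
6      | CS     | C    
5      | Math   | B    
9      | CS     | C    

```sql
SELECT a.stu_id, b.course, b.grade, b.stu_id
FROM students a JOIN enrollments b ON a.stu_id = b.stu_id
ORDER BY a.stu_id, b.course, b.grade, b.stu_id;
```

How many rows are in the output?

5

INNER JOIN keeps only pairs where the ON condition holds.
Matching on a.stu_id = b.stu_id.
Matched pairs: 5.
Total: 5 rows.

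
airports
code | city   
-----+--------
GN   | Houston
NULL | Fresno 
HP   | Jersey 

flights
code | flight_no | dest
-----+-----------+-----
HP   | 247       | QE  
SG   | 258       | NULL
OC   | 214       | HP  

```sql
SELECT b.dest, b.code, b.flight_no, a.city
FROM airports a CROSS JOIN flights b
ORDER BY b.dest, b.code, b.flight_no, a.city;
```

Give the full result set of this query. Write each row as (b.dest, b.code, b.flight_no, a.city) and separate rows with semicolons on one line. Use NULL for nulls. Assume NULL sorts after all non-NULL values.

CROSS JOIN pairs every row of `airports` with every row of `flights`: 3 × 3 = 9 rows.

(HP, OC, 214, Fresno); (HP, OC, 214, Houston); (HP, OC, 214, Jersey); (QE, HP, 247, Fresno); (QE, HP, 247, Houston); (QE, HP, 247, Jersey); (NULL, SG, 258, Fresno); (NULL, SG, 258, Houston); (NULL, SG, 258, Jersey)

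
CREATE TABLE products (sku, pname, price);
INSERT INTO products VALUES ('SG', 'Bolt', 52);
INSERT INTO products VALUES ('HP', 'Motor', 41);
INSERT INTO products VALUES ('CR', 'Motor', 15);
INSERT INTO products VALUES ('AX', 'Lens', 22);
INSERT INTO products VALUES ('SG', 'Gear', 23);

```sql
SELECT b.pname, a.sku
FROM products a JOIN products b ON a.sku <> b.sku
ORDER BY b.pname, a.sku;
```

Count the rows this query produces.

18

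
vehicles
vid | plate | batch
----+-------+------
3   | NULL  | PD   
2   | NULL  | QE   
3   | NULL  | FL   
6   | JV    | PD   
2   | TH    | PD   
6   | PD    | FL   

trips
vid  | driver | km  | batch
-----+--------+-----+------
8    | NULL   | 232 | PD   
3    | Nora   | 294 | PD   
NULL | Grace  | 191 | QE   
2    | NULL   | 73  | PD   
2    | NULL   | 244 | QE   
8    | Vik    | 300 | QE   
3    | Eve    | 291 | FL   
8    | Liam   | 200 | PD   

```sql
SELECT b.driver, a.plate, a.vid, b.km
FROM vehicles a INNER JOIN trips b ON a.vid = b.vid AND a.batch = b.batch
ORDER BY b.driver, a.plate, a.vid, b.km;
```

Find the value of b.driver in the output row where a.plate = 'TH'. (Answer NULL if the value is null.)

NULL

INNER JOIN keeps only pairs where the ON condition holds.
Matching on a.vid = b.vid AND a.batch = b.batch. A NULL in a compared column never satisfies the condition.
Matched pairs: 4.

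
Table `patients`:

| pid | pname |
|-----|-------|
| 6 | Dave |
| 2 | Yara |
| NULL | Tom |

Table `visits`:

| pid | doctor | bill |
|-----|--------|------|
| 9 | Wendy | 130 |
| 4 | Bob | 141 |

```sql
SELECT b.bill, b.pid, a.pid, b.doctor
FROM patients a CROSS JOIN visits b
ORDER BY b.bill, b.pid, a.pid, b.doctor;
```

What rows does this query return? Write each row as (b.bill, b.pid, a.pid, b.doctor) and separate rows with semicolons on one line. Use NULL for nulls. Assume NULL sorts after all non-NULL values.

CROSS JOIN pairs every row of `patients` with every row of `visits`: 3 × 2 = 6 rows.

(130, 9, 2, Wendy); (130, 9, 6, Wendy); (130, 9, NULL, Wendy); (141, 4, 2, Bob); (141, 4, 6, Bob); (141, 4, NULL, Bob)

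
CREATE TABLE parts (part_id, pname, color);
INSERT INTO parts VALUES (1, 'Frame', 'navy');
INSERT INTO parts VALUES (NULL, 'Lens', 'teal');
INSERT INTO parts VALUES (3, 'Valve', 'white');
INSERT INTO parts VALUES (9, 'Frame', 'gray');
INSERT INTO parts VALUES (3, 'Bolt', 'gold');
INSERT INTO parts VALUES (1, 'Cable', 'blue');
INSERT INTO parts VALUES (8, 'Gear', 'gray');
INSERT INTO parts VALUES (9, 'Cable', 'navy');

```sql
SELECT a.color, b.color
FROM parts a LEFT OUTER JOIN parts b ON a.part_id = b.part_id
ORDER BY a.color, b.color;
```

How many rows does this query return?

LEFT JOIN keeps every row from `parts a`; unmatched rows get NULL for `parts b`'s columns.
Matching on a.part_id = b.part_id. A NULL in a compared column never satisfies the condition.
Matched pairs: 13; unmatched a rows kept: 1.
Total: 13 matched + 1 padded = 14 rows.

14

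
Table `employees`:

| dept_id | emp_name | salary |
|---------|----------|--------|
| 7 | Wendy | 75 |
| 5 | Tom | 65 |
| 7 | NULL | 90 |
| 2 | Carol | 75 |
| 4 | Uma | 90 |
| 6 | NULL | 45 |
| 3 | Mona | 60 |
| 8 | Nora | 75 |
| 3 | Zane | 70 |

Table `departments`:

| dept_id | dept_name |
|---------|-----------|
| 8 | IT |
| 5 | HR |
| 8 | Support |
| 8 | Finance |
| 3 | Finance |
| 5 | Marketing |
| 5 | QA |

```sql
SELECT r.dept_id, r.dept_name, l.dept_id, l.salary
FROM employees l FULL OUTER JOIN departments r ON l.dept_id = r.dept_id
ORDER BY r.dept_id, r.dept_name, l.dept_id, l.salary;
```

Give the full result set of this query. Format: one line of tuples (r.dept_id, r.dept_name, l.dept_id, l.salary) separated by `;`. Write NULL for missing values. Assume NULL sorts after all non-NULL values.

FULL OUTER JOIN keeps every row from both sides; unmatched rows get NULL for the other side's columns.
Matching on l.dept_id = r.dept_id.
Matched pairs: 8; unmatched l rows kept: 5; unmatched r rows kept: 0.

(3, Finance, 3, 60); (3, Finance, 3, 70); (5, HR, 5, 65); (5, Marketing, 5, 65); (5, QA, 5, 65); (8, Finance, 8, 75); (8, IT, 8, 75); (8, Support, 8, 75); (NULL, NULL, 2, 75); (NULL, NULL, 4, 90); (NULL, NULL, 6, 45); (NULL, NULL, 7, 75); (NULL, NULL, 7, 90)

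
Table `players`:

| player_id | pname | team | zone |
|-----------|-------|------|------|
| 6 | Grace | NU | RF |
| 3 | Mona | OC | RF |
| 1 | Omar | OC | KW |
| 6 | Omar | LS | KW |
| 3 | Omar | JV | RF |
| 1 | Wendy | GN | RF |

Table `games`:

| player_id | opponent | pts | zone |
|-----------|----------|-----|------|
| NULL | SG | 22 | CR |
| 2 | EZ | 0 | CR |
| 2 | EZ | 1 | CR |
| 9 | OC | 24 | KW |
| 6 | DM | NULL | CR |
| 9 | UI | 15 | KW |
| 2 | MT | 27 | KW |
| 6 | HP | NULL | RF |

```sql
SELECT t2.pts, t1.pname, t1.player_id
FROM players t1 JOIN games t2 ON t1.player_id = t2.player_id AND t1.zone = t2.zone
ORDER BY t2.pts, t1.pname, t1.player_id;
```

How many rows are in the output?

1

INNER JOIN keeps only pairs where the ON condition holds.
Matching on t1.player_id = t2.player_id AND t1.zone = t2.zone. A NULL in a compared column never satisfies the condition.
Matched pairs: 1.
Total: 1 rows.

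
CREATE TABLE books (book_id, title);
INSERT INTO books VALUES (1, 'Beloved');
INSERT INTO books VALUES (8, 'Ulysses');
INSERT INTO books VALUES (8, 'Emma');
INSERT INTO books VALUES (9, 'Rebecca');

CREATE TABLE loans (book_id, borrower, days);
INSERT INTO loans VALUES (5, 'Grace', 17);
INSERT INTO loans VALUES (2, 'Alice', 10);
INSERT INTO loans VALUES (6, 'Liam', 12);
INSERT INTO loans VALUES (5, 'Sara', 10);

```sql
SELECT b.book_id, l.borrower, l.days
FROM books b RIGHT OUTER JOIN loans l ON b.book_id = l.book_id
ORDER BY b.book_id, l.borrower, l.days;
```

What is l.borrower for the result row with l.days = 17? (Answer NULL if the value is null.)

Grace

RIGHT JOIN keeps every row from `loans`; unmatched rows get NULL for `books`'s columns.
Matching on b.book_id = l.book_id.
- book_id=1: no matching l row.
- book_id=8: no matching l row.
- book_id=8: no matching l row.
- book_id=9: no matching l row.
- 4 l row(s) had no b match → kept, b columns NULL.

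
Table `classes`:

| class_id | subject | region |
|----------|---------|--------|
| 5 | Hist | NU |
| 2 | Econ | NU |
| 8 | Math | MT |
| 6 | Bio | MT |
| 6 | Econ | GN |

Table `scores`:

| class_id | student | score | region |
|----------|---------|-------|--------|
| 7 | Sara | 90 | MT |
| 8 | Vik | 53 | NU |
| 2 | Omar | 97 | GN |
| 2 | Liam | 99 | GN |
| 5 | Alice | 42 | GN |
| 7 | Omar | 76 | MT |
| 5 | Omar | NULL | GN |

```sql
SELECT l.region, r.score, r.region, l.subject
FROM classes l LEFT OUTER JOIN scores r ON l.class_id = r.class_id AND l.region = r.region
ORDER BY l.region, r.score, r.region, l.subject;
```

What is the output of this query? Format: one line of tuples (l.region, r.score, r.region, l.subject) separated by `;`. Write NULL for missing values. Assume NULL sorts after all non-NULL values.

(GN, NULL, NULL, Econ); (MT, NULL, NULL, Bio); (MT, NULL, NULL, Math); (NU, NULL, NULL, Econ); (NU, NULL, NULL, Hist)

LEFT JOIN keeps every row from `classes`; unmatched rows get NULL for `scores`'s columns.
Matching on l.class_id = r.class_id AND l.region = r.region.
- l[0] class_id=5, region=NU → no match; kept with NULLs on the r side.
- l[1] class_id=2, region=NU → no match; kept with NULLs on the r side.
- l[2] class_id=8, region=MT → no match; kept with NULLs on the r side.
- l[3] class_id=6, region=MT → no match; kept with NULLs on the r side.
- l[4] class_id=6, region=GN → no match; kept with NULLs on the r side.
After projecting and ordering:
l.region | r.score | r.region | l.subject
GN | NULL | NULL | Econ
MT | NULL | NULL | Bio
MT | NULL | NULL | Math
NU | NULL | NULL | Econ
NU | NULL | NULL | Hist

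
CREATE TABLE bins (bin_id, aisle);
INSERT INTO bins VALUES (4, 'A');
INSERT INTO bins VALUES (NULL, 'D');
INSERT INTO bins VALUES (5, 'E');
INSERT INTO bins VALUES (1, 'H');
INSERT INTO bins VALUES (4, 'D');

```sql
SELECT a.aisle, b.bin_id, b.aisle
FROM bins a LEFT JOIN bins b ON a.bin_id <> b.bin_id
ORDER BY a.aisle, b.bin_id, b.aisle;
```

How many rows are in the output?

LEFT JOIN keeps every row from `bins a`; unmatched rows get NULL for `bins b`'s columns.
Matching on a.bin_id <> b.bin_id. A NULL in a compared column never satisfies the condition.
Matched pairs: 10; unmatched a rows kept: 1.
Total: 10 matched + 1 padded = 11 rows.

11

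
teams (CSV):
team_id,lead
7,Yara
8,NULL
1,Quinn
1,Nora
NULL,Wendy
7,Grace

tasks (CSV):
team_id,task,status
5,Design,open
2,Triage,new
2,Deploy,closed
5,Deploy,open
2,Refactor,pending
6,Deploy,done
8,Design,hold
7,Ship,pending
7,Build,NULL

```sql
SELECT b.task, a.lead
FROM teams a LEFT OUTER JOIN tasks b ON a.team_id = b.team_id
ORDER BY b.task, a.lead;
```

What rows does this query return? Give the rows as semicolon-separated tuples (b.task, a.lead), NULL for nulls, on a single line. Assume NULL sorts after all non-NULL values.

(Build, Grace); (Build, Yara); (Design, NULL); (Ship, Grace); (Ship, Yara); (NULL, Nora); (NULL, Quinn); (NULL, Wendy)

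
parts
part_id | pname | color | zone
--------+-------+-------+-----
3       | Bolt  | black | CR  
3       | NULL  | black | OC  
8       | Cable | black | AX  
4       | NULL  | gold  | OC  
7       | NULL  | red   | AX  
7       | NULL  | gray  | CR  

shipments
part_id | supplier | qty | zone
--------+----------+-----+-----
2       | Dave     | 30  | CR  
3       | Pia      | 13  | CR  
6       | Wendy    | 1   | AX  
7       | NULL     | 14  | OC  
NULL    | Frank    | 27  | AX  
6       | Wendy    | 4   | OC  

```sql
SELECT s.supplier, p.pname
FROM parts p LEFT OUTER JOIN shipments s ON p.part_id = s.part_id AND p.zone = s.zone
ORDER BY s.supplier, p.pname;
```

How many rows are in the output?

LEFT JOIN keeps every row from `parts`; unmatched rows get NULL for `shipments`'s columns.
Matching on p.part_id = s.part_id AND p.zone = s.zone. A NULL in a compared column never satisfies the condition.
Matched pairs: 1; unmatched p rows kept: 5.
Total: 1 matched + 5 padded = 6 rows.

6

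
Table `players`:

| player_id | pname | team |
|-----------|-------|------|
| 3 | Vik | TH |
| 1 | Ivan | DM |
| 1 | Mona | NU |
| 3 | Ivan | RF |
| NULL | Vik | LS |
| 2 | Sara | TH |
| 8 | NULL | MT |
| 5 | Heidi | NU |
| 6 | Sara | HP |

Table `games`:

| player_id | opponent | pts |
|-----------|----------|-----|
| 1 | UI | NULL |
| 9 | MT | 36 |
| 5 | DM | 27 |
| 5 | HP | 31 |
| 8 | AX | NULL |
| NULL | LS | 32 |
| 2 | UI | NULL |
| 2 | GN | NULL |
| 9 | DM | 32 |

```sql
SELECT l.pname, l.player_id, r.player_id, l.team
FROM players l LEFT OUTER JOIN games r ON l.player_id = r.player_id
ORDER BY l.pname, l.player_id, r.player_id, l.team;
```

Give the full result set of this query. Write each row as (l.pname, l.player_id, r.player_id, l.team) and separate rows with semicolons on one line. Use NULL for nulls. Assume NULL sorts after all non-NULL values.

LEFT JOIN keeps every row from `players`; unmatched rows get NULL for `games`'s columns.
Matching on l.player_id = r.player_id. A NULL in a compared column never satisfies the condition.
Matched pairs: 7; unmatched l rows kept: 4.

(Heidi, 5, 5, NU); (Heidi, 5, 5, NU); (Ivan, 1, 1, DM); (Ivan, 3, NULL, RF); (Mona, 1, 1, NU); (Sara, 2, 2, TH); (Sara, 2, 2, TH); (Sara, 6, NULL, HP); (Vik, 3, NULL, TH); (Vik, NULL, NULL, LS); (NULL, 8, 8, MT)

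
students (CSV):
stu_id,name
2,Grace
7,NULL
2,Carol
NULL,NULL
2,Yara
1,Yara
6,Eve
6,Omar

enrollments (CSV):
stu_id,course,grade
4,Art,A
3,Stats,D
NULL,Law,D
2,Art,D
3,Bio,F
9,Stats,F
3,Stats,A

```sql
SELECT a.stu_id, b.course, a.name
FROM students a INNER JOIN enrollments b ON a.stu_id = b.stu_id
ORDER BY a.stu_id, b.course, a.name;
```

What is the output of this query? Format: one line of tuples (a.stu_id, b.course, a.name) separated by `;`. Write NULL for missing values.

INNER JOIN keeps only pairs where the ON condition holds.
Matching on a.stu_id = b.stu_id. A NULL in a compared column never satisfies the condition.
- stu_id=2: 1 matching b row(s), so 1 row(s) emitted.
- stu_id=7: no matching b row, dropped.
- stu_id=2: 1 matching b row(s), so 1 row(s) emitted.
- stu_id=NULL: no matching b row, dropped.
- stu_id=2: 1 matching b row(s), so 1 row(s) emitted.
- stu_id=1: no matching b row, dropped.
- stu_id=6: no matching b row, dropped.
- stu_id=6: no matching b row, dropped.
After projecting and ordering:
a.stu_id | b.course | a.name
2 | Art | Carol
2 | Art | Grace
2 | Art | Yara

(2, Art, Carol); (2, Art, Grace); (2, Art, Yara)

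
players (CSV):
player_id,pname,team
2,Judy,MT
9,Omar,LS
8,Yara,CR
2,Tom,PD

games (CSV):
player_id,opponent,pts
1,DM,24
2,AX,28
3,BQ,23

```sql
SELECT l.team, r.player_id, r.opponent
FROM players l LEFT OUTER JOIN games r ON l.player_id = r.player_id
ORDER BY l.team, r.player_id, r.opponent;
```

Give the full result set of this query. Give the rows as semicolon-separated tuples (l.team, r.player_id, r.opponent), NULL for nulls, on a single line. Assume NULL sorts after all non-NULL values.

LEFT JOIN keeps every row from `players`; unmatched rows get NULL for `games`'s columns.
Matching on l.player_id = r.player_id.
Matched pairs: 2; unmatched l rows kept: 2.

(CR, NULL, NULL); (LS, NULL, NULL); (MT, 2, AX); (PD, 2, AX)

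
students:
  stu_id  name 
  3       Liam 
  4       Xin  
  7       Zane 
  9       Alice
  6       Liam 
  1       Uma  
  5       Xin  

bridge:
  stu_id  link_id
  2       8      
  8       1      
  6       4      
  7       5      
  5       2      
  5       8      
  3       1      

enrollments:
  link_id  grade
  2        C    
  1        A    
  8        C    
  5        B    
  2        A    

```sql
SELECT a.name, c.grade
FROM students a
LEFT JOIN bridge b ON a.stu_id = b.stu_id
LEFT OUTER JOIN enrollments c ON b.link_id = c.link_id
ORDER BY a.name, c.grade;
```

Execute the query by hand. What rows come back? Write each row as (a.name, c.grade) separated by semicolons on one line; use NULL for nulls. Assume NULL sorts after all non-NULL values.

Step 1 — a LEFT JOIN b on stu_id → 8 row(s).
Then LEFT JOIN `enrollments c` on link_id: each of those 8 rows is kept; rows whose b.link_id has no match in c get NULL for c's columns.

(Alice, NULL); (Liam, A); (Liam, NULL); (Uma, NULL); (Xin, A); (Xin, C); (Xin, C); (Xin, NULL); (Zane, B)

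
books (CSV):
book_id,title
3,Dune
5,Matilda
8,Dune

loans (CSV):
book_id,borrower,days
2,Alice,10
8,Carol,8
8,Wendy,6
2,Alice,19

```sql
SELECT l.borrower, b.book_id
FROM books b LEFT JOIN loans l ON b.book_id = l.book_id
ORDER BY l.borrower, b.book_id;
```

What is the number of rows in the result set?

LEFT JOIN keeps every row from `books`; unmatched rows get NULL for `loans`'s columns.
Matching on b.book_id = l.book_id.
Matched pairs: 2; unmatched b rows kept: 2.
Total: 2 matched + 2 padded = 4 rows.

4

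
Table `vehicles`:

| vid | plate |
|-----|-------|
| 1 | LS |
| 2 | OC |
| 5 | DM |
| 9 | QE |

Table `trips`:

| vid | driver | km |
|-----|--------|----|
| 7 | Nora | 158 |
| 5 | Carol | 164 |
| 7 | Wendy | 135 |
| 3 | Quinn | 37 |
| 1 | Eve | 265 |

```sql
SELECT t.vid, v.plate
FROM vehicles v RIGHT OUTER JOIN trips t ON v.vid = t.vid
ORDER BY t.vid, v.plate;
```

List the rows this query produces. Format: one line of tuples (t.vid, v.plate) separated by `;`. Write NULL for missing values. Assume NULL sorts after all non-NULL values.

RIGHT JOIN keeps every row from `trips`; unmatched rows get NULL for `vehicles`'s columns.
Matching on v.vid = t.vid.
Matched pairs: 2; unmatched t rows kept: 3.

(1, LS); (3, NULL); (5, DM); (7, NULL); (7, NULL)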